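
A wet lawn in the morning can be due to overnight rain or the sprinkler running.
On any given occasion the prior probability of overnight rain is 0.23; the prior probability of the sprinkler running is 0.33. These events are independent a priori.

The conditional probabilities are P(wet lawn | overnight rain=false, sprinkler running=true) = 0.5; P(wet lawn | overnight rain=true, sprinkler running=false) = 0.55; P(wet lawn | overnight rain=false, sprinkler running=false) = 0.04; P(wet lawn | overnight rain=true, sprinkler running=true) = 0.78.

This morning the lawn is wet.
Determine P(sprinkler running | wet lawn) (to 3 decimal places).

P(sprinkler running | wet lawn) ≈ 0.639

Enumerate the 4 (overnight rain, sprinkler running) configurations and weight by the priors:
  P(wet lawn) = 0.04·0.77·0.67 + 0.5·0.77·0.33 + 0.55·0.23·0.67 + 0.78·0.23·0.33
        = 0.020636 + 0.127050 + 0.084755 + 0.059202 = 0.291643
Configurations with sprinkler running contribute 0.186252, so
  P(sprinkler running | wet lawn) = 0.186252 / 0.291643 ≈ 0.639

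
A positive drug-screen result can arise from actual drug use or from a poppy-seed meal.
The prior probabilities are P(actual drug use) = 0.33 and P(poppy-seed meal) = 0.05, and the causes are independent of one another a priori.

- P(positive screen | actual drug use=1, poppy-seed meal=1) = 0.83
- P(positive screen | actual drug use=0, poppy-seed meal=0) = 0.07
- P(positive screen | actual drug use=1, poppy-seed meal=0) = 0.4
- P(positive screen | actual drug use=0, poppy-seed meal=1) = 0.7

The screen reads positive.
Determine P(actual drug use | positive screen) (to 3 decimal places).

P(actual drug use | positive screen) ≈ 0.672

Enumerate the 4 (actual drug use, poppy-seed meal) configurations and weight by the priors:
  P(positive screen) = 0.07·0.67·0.95 + 0.7·0.67·0.05 + 0.4·0.33·0.95 + 0.83·0.33·0.05
        = 0.044555 + 0.023450 + 0.125400 + 0.013695 = 0.207100
The terms with actual drug use present sum to 0.139095, so
  P(actual drug use | positive screen) = 0.139095 / 0.207100 ≈ 0.672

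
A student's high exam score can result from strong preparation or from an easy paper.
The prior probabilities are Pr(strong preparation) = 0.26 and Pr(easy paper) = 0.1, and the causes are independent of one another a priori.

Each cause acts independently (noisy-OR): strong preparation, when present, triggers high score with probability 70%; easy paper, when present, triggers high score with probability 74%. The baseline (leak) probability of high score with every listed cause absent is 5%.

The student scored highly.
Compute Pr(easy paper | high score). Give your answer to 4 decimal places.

Pr(easy paper | high score) ≈ 0.2846

Under noisy-OR, P(high score | causes) = 1 − (1−0.05)·∏(1−qᵢ) over the active causes.
Numerator (weight on configurations with easy paper): 0.055722 + 0.024073 = 0.079795
Denominator P(high score): 0.05·0.74·0.9 + 0.753·0.74·0.1 + 0.715·0.26·0.9 + 0.9259·0.26·0.1 = 0.280405
Posterior = 0.079795 / 0.280405 ≈ 0.2846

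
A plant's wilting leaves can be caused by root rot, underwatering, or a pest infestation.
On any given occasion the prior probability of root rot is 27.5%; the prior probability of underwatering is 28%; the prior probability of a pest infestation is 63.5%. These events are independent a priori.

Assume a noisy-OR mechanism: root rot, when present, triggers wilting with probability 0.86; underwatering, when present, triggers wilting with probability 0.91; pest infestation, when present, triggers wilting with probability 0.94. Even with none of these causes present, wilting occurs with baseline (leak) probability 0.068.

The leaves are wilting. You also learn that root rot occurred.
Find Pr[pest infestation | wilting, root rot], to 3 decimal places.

Pr[pest infestation | wilting, root rot] ≈ 0.657

Under noisy-OR, P(wilting | causes) = 1 − (1−0.068)·∏(1−qᵢ) over the active causes.
By total probability over the 4 (underwatering, pest infestation) configurations:
  P(wilting | root rot) = 0.86952·0.72·0.365 + 0.992171·0.72·0.635 + 0.988257·0.28·0.365 + 0.999295·0.28·0.635
        = 0.228510 + 0.453621 + 0.101000 + 0.177675 = 0.960806
Configurations with pest infestation contribute 0.631296, so
  P(pest infestation | wilting, root rot) = 0.631296 / 0.960806 ≈ 0.657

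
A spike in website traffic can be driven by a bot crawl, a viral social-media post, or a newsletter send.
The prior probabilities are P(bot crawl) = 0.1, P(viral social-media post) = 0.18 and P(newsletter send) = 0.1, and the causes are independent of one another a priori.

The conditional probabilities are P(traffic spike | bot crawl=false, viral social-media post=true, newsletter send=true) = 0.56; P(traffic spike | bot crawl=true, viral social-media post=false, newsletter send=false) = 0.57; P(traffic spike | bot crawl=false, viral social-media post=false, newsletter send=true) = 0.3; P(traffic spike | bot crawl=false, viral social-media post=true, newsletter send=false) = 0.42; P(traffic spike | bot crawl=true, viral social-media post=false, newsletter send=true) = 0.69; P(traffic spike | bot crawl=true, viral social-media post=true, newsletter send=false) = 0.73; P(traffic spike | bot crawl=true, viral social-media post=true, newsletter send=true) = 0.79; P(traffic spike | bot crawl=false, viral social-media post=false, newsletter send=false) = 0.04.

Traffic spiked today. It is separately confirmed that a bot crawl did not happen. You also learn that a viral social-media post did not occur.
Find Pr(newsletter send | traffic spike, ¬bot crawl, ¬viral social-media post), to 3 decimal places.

P(traffic spike | ¬bot crawl, ¬viral social-media post) = 0.04×0.9 + 0.3×0.1 = 0.036000 + 0.030000 = 0.066000
Restricting to configurations with newsletter send present: 0.3×0.1 = 0.030000.
So P(newsletter send | traffic spike, ¬bot crawl, ¬viral social-media post) = 0.030000/0.066000 ≈ 0.455.

Pr(newsletter send | traffic spike, ¬bot crawl, ¬viral social-media post) ≈ 0.455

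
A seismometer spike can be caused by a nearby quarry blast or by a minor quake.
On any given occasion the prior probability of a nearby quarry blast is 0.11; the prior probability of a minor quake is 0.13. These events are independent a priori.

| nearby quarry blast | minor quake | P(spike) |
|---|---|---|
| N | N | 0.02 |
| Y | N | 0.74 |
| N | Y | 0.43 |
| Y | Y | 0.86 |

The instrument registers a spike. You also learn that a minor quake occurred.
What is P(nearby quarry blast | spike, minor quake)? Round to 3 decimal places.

P(spike | minor quake) = 0.43×0.89 + 0.86×0.11 = 0.382700 + 0.094600 = 0.477300
Restricting to configurations with nearby quarry blast present: 0.86×0.11 = 0.094600.
Hence the posterior is 0.094600/0.477300 ≈ 0.198.

P(nearby quarry blast | spike, minor quake) ≈ 0.198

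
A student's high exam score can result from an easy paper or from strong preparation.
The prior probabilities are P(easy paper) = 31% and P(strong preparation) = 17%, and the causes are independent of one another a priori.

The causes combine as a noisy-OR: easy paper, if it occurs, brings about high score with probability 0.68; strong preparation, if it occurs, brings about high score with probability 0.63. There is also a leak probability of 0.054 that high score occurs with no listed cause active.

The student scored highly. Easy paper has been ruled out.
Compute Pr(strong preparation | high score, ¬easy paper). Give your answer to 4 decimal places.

Under noisy-OR, P(high score | causes) = 1 − (1−0.054)·∏(1−qᵢ) over the active causes.
Weight on strong preparation=true, given the evidence: 0.64998*0.17 = 0.110497
Normalizer over all consistent configurations: 0.054*0.83 + 0.64998*0.17 = 0.155317
Posterior = 0.110497 / 0.155317 ≈ 0.7114

Pr(strong preparation | high score, ¬easy paper) ≈ 0.7114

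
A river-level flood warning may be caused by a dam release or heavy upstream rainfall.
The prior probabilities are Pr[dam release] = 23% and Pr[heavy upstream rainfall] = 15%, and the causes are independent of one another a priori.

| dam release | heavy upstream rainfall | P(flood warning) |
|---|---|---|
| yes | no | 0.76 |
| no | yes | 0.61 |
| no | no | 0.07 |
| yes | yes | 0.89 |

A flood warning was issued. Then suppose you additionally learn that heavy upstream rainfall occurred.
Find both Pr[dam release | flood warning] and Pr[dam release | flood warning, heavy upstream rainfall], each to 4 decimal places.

Pr[dam release | flood warning] ≈ 0.6066; Pr[dam release | flood warning, heavy upstream rainfall] ≈ 0.3035

P(flood warning) = 0.07*0.77*0.85 + 0.61*0.77*0.15 + 0.76*0.23*0.85 + 0.89*0.23*0.15 = 0.045815 + 0.070455 + 0.148580 + 0.030705 = 0.295555
Restricting to configurations with dam release present: 0.148580 + 0.030705 = 0.179285.
So P(dam release | flood warning) = 0.179285/0.295555 ≈ 0.6066.

Now also conditioning on heavy upstream rainfall=true:
P(flood warning | heavy upstream rainfall) = 0.61×0.77 + 0.89×0.23 = 0.469700 + 0.204700 = 0.674400
Of this, 0.204700 comes from 0.89×0.23 (the dam release=true cases).
P(dam release | flood warning, heavy upstream rainfall) = 0.204700 / 0.674400 ≈ 0.3035
The drop from 0.6066 to 0.3035 is the explaining-away (discounting) effect.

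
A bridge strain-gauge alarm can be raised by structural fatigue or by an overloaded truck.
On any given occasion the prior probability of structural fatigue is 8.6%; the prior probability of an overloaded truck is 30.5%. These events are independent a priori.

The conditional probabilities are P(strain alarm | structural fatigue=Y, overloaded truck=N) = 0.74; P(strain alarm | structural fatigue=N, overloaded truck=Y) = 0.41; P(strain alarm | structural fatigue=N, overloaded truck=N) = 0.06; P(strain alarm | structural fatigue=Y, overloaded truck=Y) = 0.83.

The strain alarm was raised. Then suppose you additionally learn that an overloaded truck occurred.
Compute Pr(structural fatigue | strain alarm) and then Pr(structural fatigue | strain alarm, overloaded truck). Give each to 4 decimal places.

For the numerator, keep only structural fatigue=true terms: 0.044230 + 0.021771 = 0.066001
Normalizer over all consistent configurations: 0.06*0.914*0.695 + 0.41*0.914*0.305 + 0.74*0.086*0.695 + 0.83*0.086*0.305 = 0.218411
Posterior = 0.066001 / 0.218411 ≈ 0.3022

Now also conditioning on overloaded truck=true:
By total probability over both values of structural fatigue:
  P(strain alarm | overloaded truck) = 0.41*0.914 + 0.83*0.086
        = 0.374740 + 0.071380 = 0.446120
The terms with structural fatigue present sum to 0.071380, so
  P(structural fatigue | strain alarm, overloaded truck) = 0.071380 / 0.446120 ≈ 0.1600
The drop from 0.3022 to 0.1600 is the explaining-away (discounting) effect.

Pr(structural fatigue | strain alarm) ≈ 0.3022; Pr(structural fatigue | strain alarm, overloaded truck) ≈ 0.1600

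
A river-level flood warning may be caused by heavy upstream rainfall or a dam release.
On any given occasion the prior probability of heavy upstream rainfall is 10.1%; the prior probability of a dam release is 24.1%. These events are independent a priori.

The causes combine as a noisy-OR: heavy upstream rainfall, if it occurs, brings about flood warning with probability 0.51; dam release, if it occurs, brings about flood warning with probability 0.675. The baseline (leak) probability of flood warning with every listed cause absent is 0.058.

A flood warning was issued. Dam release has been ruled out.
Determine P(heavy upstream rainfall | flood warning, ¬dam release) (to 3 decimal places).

Under noisy-OR, P(flood warning | causes) = 1 − (1−0.058)·∏(1−qᵢ) over the active causes.
Numerator (weight on configurations with heavy upstream rainfall): 0.53842·0.101 = 0.054380
The normalizing constant is 0.058·0.899 + 0.53842·0.101 = 0.106522
P(heavy upstream rainfall | flood warning, ¬dam release) = 0.054380/0.106522 ≈ 0.511

P(heavy upstream rainfall | flood warning, ¬dam release) ≈ 0.511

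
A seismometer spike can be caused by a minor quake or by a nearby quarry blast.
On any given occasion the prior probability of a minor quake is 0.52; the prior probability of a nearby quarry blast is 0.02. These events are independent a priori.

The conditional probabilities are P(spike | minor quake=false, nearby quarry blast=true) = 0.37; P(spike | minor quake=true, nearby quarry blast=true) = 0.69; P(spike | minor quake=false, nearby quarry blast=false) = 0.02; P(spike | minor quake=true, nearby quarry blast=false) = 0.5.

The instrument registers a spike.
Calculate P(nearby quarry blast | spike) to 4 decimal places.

P(nearby quarry blast | spike) ≈ 0.0390

P(spike) = 0.02*0.48*0.98 + 0.37*0.48*0.02 + 0.5*0.52*0.98 + 0.69*0.52*0.02 = 0.009408 + 0.003552 + 0.254800 + 0.007176 = 0.274936
Of this, 0.010728 comes from 0.003552 + 0.007176 (the nearby quarry blast=true cases).
Hence the posterior is 0.010728/0.274936 ≈ 0.0390.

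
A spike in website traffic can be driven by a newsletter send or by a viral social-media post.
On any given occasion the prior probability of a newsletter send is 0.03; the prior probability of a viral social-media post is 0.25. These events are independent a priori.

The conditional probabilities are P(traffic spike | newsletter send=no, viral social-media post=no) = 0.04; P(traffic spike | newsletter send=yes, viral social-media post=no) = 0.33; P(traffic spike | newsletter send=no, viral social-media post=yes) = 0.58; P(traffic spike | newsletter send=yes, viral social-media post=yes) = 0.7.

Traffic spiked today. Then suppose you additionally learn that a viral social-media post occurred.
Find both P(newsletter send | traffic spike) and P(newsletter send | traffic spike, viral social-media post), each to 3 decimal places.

By total probability over the 4 (newsletter send, viral social-media post) configurations:
  P(traffic spike) = 0.04*0.97*0.75 + 0.58*0.97*0.25 + 0.33*0.03*0.75 + 0.7*0.03*0.25
        = 0.029100 + 0.140650 + 0.007425 + 0.005250 = 0.182425
The terms with newsletter send present sum to 0.012675, so
  P(newsletter send | traffic spike) = 0.012675 / 0.182425 ≈ 0.069

Now condition on the additional information:
Sum P(traffic spike|·) weighted by the priors over both values of newsletter send:
  P(traffic spike | viral social-media post) = 0.58*0.97 + 0.7*0.03
        = 0.562600 + 0.021000 = 0.583600
Keeping only the newsletter send-present terms gives 0.021000, so
  P(newsletter send | traffic spike, viral social-media post) = 0.021000 / 0.583600 ≈ 0.036

P(newsletter send | traffic spike) ≈ 0.069; P(newsletter send | traffic spike, viral social-media post) ≈ 0.036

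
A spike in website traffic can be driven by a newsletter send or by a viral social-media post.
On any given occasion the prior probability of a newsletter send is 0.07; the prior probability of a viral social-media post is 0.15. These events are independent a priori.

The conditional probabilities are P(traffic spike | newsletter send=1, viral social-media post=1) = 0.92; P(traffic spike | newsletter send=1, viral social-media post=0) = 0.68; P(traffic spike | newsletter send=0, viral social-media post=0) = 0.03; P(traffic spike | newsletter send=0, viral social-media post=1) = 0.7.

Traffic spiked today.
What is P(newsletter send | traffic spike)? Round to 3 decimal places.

Weight on newsletter send=true, given the evidence: 0.040460 + 0.009660 = 0.050120
The normalizing constant is 0.03*0.93*0.85 + 0.7*0.93*0.15 + 0.68*0.07*0.85 + 0.92*0.07*0.15 = 0.171485
P(newsletter send | traffic spike) = 0.050120/0.171485 ≈ 0.292

P(newsletter send | traffic spike) ≈ 0.292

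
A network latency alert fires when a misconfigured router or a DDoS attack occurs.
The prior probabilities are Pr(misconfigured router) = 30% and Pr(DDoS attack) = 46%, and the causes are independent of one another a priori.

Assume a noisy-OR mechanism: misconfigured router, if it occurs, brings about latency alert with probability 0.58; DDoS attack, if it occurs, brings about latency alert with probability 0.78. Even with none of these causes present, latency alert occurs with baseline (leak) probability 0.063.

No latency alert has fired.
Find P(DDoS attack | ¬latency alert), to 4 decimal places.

P(DDoS attack | ¬latency alert) ≈ 0.1578

Under noisy-OR, P(latency alert | causes) = 1 − (1−0.063)·∏(1−qᵢ) over the active causes.
By total probability over the 4 (misconfigured router, DDoS attack) configurations:
  P(¬latency alert) = 0.937*0.7*0.54 + 0.20614*0.7*0.46 + 0.39354*0.3*0.54 + 0.086579*0.3*0.46
        = 0.354186 + 0.066377 + 0.063753 + 0.011948 = 0.496264
The terms with DDoS attack present sum to 0.078325, so
  P(DDoS attack | ¬latency alert) = 0.078325 / 0.496264 ≈ 0.1578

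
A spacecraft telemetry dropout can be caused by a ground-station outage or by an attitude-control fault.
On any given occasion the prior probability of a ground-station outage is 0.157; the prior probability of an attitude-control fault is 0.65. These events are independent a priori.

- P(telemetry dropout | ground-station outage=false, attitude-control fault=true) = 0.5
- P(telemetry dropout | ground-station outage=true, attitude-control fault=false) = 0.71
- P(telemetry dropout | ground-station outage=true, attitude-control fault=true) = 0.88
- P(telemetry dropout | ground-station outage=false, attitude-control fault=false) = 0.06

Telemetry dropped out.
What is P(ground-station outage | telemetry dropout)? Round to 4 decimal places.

P(ground-station outage | telemetry dropout) ≈ 0.3063

By total probability over the 4 (ground-station outage, attitude-control fault) configurations:
  P(telemetry dropout) = 0.06*0.843*0.35 + 0.5*0.843*0.65 + 0.71*0.157*0.35 + 0.88*0.157*0.65
        = 0.017703 + 0.273975 + 0.039015 + 0.089804 = 0.420497
Configurations with ground-station outage contribute 0.128819, so
  P(ground-station outage | telemetry dropout) = 0.128819 / 0.420497 ≈ 0.3063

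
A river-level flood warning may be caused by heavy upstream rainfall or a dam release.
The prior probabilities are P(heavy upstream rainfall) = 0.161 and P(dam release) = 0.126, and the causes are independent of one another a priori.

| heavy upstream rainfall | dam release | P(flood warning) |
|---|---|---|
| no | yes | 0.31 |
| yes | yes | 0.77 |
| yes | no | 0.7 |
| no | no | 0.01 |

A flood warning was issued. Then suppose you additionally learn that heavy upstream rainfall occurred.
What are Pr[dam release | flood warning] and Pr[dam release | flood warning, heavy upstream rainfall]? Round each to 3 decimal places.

Pr[dam release | flood warning] ≈ 0.314; Pr[dam release | flood warning, heavy upstream rainfall] ≈ 0.137

P(flood warning) = 0.01×0.839×0.874 + 0.31×0.839×0.126 + 0.7×0.161×0.874 + 0.77×0.161×0.126 = 0.007333 + 0.032771 + 0.098500 + 0.015620 = 0.154224
The dam release-present share is 0.032771 + 0.015620 = 0.048391.
So P(dam release | flood warning) = 0.048391/0.154224 ≈ 0.314.

Now also conditioning on heavy upstream rainfall=true:
P(flood warning | heavy upstream rainfall) = 0.7·0.874 + 0.77·0.126 = 0.611800 + 0.097020 = 0.708820
Of this, 0.097020 comes from 0.77·0.126 (the dam release=true cases).
So P(dam release | flood warning, heavy upstream rainfall) = 0.097020/0.708820 ≈ 0.137.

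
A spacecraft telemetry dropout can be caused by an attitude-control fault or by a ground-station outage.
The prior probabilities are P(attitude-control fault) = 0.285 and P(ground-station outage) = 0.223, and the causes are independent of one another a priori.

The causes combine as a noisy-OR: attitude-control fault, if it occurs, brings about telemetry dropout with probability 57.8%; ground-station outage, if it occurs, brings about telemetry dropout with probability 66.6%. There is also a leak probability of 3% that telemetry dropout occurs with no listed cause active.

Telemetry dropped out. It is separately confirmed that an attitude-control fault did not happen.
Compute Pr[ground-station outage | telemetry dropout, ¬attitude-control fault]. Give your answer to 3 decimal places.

Under noisy-OR, P(telemetry dropout | causes) = 1 − (1−0.03)·∏(1−qᵢ) over the active causes.
P(telemetry dropout | ¬attitude-control fault) = 0.03*0.777 + 0.67602*0.223 = 0.023310 + 0.150752 = 0.174062
The ground-station outage-present share is 0.67602*0.223 = 0.150752.
So P(ground-station outage | telemetry dropout, ¬attitude-control fault) = 0.150752/0.174062 ≈ 0.866.

Pr[ground-station outage | telemetry dropout, ¬attitude-control fault] ≈ 0.866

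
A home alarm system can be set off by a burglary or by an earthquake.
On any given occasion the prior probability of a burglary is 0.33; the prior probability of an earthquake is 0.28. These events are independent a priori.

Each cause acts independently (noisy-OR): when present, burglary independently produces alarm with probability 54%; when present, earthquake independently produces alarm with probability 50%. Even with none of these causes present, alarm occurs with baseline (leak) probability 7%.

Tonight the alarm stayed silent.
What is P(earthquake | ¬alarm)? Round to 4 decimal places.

P(earthquake | ¬alarm) ≈ 0.1628

Under noisy-OR, P(alarm | causes) = 1 − (1−0.07)·∏(1−qᵢ) over the active causes.
P(¬alarm) = 0.93*0.67*0.72 + 0.465*0.67*0.28 + 0.4278*0.33*0.72 + 0.2139*0.33*0.28 = 0.448632 + 0.087234 + 0.101645 + 0.019764 = 0.657275
The earthquake-present share is 0.087234 + 0.019764 = 0.106998.
P(earthquake | ¬alarm) = 0.106998 / 0.657275 ≈ 0.1628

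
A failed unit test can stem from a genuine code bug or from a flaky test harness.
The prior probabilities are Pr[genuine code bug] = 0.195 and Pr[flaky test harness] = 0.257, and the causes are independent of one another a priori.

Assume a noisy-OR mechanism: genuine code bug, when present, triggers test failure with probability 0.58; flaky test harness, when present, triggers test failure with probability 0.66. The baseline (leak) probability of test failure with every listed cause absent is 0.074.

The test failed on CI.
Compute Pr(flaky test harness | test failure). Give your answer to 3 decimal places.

Pr(flaky test harness | test failure) ≈ 0.582

Under noisy-OR, P(test failure | causes) = 1 − (1−0.074)·∏(1−qᵢ) over the active causes.
Weight on flaky test harness=true, given the evidence: 0.141749 + 0.043488 = 0.185237
The normalizing constant is 0.074*0.805*0.743 + 0.68516*0.805*0.257 + 0.61108*0.195*0.743 + 0.867767*0.195*0.257 = 0.318034
P(flaky test harness | test failure) = 0.185237/0.318034 ≈ 0.582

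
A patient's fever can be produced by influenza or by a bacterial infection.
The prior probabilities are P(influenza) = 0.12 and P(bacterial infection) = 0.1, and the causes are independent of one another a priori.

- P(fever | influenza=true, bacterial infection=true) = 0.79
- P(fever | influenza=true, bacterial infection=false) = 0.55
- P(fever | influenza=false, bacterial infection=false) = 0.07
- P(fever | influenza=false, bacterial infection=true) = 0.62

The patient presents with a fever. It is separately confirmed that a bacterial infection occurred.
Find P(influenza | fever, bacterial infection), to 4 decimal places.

P(influenza | fever, bacterial infection) ≈ 0.1480

For the numerator, keep only influenza=true terms: 0.79*0.12 = 0.094800
Denominator P(fever | bacterial infection): 0.62*0.88 + 0.79*0.12 = 0.640400
Posterior = 0.094800 / 0.640400 ≈ 0.1480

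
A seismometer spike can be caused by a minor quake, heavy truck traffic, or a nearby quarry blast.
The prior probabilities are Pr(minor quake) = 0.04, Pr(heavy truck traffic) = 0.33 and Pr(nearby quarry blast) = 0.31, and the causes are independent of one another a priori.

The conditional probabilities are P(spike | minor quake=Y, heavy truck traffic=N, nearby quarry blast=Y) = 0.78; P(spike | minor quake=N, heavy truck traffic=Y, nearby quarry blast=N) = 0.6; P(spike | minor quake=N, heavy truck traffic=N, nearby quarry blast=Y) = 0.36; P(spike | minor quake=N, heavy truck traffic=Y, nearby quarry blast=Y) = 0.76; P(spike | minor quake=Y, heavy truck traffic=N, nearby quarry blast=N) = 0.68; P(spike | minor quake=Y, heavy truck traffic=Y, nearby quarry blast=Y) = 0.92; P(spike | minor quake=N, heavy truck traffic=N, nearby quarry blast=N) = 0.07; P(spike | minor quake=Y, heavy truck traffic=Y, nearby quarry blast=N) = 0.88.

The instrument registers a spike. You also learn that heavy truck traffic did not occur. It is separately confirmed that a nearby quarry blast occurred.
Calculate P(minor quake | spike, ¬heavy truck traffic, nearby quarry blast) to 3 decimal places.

For the numerator, keep only minor quake=true terms: 0.78×0.04 = 0.031200
Normalizer over all consistent configurations: 0.36×0.96 + 0.78×0.04 = 0.376800
Posterior = 0.031200 / 0.376800 ≈ 0.083

P(minor quake | spike, ¬heavy truck traffic, nearby quarry blast) ≈ 0.083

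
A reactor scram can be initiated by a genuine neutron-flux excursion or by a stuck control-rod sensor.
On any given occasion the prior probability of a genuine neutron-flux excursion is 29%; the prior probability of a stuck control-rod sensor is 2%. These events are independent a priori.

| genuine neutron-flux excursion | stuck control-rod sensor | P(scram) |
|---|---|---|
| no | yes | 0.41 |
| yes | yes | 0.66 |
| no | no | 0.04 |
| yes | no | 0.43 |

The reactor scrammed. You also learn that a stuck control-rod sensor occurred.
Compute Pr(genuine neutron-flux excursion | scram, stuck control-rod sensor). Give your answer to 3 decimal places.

Pr(genuine neutron-flux excursion | scram, stuck control-rod sensor) ≈ 0.397

For the numerator, keep only genuine neutron-flux excursion=true terms: 0.66·0.29 = 0.191400
Denominator P(scram | stuck control-rod sensor): 0.41·0.71 + 0.66·0.29 = 0.482500
Posterior = 0.191400 / 0.482500 ≈ 0.397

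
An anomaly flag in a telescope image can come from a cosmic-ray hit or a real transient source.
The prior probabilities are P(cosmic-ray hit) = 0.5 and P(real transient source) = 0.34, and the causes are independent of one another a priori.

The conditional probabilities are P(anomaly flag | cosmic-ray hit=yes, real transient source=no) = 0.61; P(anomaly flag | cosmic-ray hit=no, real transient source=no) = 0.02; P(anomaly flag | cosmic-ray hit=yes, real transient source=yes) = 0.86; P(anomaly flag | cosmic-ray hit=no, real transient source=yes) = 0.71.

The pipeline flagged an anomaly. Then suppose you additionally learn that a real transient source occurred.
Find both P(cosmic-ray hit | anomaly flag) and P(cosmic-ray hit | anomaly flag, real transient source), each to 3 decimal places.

Weight on cosmic-ray hit=true, given the evidence: 0.201300 + 0.146200 = 0.347500
Normalizer over all consistent configurations: 0.02·0.5·0.66 + 0.71·0.5·0.34 + 0.61·0.5·0.66 + 0.86·0.5·0.34 = 0.474800
P(cosmic-ray hit | anomaly flag) = 0.347500/0.474800 ≈ 0.732

With the extra evidence:
Weight on cosmic-ray hit=true, given the evidence: 0.86×0.5 = 0.430000
The normalizing constant is 0.71×0.5 + 0.86×0.5 = 0.785000
Posterior = 0.430000 / 0.785000 ≈ 0.548
— real transient source explains away the evidence for cosmic-ray hit.

P(cosmic-ray hit | anomaly flag) ≈ 0.732; P(cosmic-ray hit | anomaly flag, real transient source) ≈ 0.548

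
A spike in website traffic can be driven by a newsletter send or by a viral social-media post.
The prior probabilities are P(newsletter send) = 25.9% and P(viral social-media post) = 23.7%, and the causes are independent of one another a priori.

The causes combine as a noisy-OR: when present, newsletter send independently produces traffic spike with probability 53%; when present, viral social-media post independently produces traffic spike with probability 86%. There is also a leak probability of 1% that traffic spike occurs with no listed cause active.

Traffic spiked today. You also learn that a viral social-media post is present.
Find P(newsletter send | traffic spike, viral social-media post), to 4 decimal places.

P(newsletter send | traffic spike, viral social-media post) ≈ 0.2750

Under noisy-OR, P(traffic spike | causes) = 1 − (1−0.01)·∏(1−qᵢ) over the active causes.
Enumerate both values of newsletter send and weight by the priors:
  P(traffic spike | viral social-media post) = 0.8614·0.741 + 0.934858·0.259
        = 0.638297 + 0.242128 = 0.880425
Keeping only the newsletter send-present terms gives 0.242128, so
  P(newsletter send | traffic spike, viral social-media post) = 0.242128 / 0.880425 ≈ 0.2750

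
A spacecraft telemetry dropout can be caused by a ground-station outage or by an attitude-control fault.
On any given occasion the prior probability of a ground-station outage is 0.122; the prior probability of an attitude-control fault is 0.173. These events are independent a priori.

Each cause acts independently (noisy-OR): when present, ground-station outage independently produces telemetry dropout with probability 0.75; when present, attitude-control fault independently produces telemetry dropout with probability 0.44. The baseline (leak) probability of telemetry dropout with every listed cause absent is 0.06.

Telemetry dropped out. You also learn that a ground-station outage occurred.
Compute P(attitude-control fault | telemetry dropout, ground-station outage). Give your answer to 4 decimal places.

P(attitude-control fault | telemetry dropout, ground-station outage) ≈ 0.1919

Under noisy-OR, P(telemetry dropout | causes) = 1 − (1−0.06)·∏(1−qᵢ) over the active causes.
Weight on attitude-control fault=true, given the evidence: 0.8684·0.173 = 0.150233
The normalizing constant is 0.765·0.827 + 0.8684·0.173 = 0.782888
Posterior = 0.150233 / 0.782888 ≈ 0.1919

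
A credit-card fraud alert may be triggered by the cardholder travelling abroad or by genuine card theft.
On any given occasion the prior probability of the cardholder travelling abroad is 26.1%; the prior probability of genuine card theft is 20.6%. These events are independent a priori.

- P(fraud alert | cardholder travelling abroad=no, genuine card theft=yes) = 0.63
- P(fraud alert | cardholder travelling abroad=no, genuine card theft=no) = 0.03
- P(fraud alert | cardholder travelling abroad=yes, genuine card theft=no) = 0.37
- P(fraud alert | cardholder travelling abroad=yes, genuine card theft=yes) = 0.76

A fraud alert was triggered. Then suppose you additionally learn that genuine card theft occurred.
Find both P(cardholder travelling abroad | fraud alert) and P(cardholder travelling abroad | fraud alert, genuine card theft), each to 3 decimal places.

Numerator (weight on configurations with cardholder travelling abroad): 0.076677 + 0.040862 = 0.117539
The normalizing constant is 0.03×0.739×0.794 + 0.63×0.739×0.206 + 0.37×0.261×0.794 + 0.76×0.261×0.206 = 0.231049
Posterior = 0.117539 / 0.231049 ≈ 0.509

With the extra evidence:
P(fraud alert | genuine card theft) = 0.63·0.739 + 0.76·0.261 = 0.465570 + 0.198360 = 0.663930
Of this, 0.198360 comes from 0.76·0.261 (the cardholder travelling abroad=true cases).
So P(cardholder travelling abroad | fraud alert, genuine card theft) = 0.198360/0.663930 ≈ 0.299.

P(cardholder travelling abroad | fraud alert) ≈ 0.509; P(cardholder travelling abroad | fraud alert, genuine card theft) ≈ 0.299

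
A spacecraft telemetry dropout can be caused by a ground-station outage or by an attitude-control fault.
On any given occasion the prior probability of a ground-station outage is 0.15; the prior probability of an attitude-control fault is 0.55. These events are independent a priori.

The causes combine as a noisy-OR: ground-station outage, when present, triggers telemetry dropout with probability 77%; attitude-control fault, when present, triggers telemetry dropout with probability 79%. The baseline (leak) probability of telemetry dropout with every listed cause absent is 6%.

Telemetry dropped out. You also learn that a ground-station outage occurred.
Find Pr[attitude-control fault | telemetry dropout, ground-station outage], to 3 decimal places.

Pr[attitude-control fault | telemetry dropout, ground-station outage] ≈ 0.598

Under noisy-OR, P(telemetry dropout | causes) = 1 − (1−0.06)·∏(1−qᵢ) over the active causes.
Sum P(telemetry dropout|·) weighted by the priors over both values of attitude-control fault:
  P(telemetry dropout | ground-station outage) = 0.7838×0.45 + 0.954598×0.55
        = 0.352710 + 0.525029 = 0.877739
Configurations with attitude-control fault contribute 0.525029, so
  P(attitude-control fault | telemetry dropout, ground-station outage) = 0.525029 / 0.877739 ≈ 0.598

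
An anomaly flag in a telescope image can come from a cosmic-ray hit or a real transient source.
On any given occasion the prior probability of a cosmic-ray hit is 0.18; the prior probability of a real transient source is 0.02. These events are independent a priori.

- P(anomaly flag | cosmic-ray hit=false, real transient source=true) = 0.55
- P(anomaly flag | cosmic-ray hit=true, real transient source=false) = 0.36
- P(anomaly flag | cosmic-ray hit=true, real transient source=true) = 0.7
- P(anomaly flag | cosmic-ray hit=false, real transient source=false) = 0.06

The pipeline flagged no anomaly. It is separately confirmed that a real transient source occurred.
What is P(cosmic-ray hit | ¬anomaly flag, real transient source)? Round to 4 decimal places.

P(cosmic-ray hit | ¬anomaly flag, real transient source) ≈ 0.1277

Sum P(¬anomaly flag|·) weighted by the priors over both values of cosmic-ray hit:
  P(¬anomaly flag | real transient source) = 0.45×0.82 + 0.3×0.18
        = 0.369000 + 0.054000 = 0.423000
Keeping only the cosmic-ray hit-present terms gives 0.054000, so
  P(cosmic-ray hit | ¬anomaly flag, real transient source) = 0.054000 / 0.423000 ≈ 0.1277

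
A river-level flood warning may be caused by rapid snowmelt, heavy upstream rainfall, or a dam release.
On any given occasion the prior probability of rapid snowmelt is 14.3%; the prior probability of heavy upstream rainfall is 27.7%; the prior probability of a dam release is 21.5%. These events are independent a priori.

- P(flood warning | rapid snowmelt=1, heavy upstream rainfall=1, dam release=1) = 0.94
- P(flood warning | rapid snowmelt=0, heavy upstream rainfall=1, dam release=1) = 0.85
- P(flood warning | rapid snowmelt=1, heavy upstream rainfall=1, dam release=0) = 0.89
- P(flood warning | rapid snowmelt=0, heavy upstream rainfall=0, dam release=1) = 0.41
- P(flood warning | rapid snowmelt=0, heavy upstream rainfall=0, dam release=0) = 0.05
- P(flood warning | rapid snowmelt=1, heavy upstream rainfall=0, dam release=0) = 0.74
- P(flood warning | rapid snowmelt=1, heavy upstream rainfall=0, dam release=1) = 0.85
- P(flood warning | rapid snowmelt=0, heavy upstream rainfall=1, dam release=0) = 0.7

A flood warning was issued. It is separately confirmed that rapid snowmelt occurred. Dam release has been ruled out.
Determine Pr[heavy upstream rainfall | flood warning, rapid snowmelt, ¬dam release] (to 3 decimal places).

Pr[heavy upstream rainfall | flood warning, rapid snowmelt, ¬dam release] ≈ 0.315

Weight on heavy upstream rainfall=true, given the evidence: 0.89·0.277 = 0.246530
Denominator P(flood warning | rapid snowmelt, ¬dam release): 0.74·0.723 + 0.89·0.277 = 0.781550
Posterior = 0.246530 / 0.781550 ≈ 0.315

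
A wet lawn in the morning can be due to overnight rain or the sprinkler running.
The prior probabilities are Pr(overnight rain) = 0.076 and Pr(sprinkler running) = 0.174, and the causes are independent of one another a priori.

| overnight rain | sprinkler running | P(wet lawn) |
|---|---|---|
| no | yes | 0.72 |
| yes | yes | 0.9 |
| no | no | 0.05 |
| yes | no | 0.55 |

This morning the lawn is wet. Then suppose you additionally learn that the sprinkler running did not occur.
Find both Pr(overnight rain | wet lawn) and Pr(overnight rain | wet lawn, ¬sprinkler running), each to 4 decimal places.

Pr(overnight rain | wet lawn) ≈ 0.2317; Pr(overnight rain | wet lawn, ¬sprinkler running) ≈ 0.4750

P(wet lawn) = 0.05×0.924×0.826 + 0.72×0.924×0.174 + 0.55×0.076×0.826 + 0.9×0.076×0.174 = 0.038161 + 0.115759 + 0.034527 + 0.011902 = 0.200349
Restricting to configurations with overnight rain present: 0.034527 + 0.011902 = 0.046429.
P(overnight rain | wet lawn) = 0.046429 / 0.200349 ≈ 0.2317

With the extra evidence:
P(wet lawn | ¬sprinkler running) = 0.05×0.924 + 0.55×0.076 = 0.046200 + 0.041800 = 0.088000
Restricting to configurations with overnight rain present: 0.55×0.076 = 0.041800.
Hence the posterior is 0.041800/0.088000 ≈ 0.4750.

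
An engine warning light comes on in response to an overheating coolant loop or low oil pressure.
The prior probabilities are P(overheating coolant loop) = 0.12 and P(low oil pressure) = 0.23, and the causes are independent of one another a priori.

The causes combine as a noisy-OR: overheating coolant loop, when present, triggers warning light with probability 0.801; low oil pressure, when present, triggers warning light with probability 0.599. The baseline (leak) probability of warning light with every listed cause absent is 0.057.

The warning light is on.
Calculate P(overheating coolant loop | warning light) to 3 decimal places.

P(overheating coolant loop | warning light) ≈ 0.379

Under noisy-OR, P(warning light | causes) = 1 − (1−0.057)·∏(1−qᵢ) over the active causes.
P(warning light) = 0.057×0.88×0.77 + 0.621857×0.88×0.23 + 0.812343×0.12×0.77 + 0.92475×0.12×0.23 = 0.038623 + 0.125864 + 0.075060 + 0.025523 = 0.265070
The overheating coolant loop-present share is 0.075060 + 0.025523 = 0.100583.
So P(overheating coolant loop | warning light) = 0.100583/0.265070 ≈ 0.379.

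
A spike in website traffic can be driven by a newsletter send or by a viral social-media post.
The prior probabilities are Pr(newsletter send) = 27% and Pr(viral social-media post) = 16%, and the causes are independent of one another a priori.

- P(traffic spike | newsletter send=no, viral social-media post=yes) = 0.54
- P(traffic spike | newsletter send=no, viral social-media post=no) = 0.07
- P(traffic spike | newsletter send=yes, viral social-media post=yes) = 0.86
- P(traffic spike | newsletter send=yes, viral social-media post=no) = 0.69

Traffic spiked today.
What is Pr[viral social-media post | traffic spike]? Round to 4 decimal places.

Pr[viral social-media post | traffic spike] ≈ 0.3345

P(traffic spike) = 0.07×0.73×0.84 + 0.54×0.73×0.16 + 0.69×0.27×0.84 + 0.86×0.27×0.16 = 0.042924 + 0.063072 + 0.156492 + 0.037152 = 0.299640
Of this, 0.100224 comes from 0.063072 + 0.037152 (the viral social-media post=true cases).
Hence the posterior is 0.100224/0.299640 ≈ 0.3345.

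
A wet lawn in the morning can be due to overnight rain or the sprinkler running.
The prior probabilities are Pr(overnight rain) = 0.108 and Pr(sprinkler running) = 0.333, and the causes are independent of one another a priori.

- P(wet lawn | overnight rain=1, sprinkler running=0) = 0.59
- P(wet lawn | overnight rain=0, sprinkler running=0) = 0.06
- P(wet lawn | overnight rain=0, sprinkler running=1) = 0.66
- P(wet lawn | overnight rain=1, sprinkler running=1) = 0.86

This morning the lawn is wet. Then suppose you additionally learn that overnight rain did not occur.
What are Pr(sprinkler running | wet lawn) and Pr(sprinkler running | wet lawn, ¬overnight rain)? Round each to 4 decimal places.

Pr(sprinkler running | wet lawn) ≈ 0.7438; Pr(sprinkler running | wet lawn, ¬overnight rain) ≈ 0.8460

Numerator (weight on configurations with sprinkler running): 0.196044 + 0.030929 = 0.226973
The normalizing constant is 0.06*0.892*0.667 + 0.66*0.892*0.333 + 0.59*0.108*0.667 + 0.86*0.108*0.333 = 0.305172
Posterior = 0.226973 / 0.305172 ≈ 0.7438

Now condition on the additional information:
P(wet lawn | ¬overnight rain) = 0.06*0.667 + 0.66*0.333 = 0.040020 + 0.219780 = 0.259800
The sprinkler running-present share is 0.66*0.333 = 0.219780.
So P(sprinkler running | wet lawn, ¬overnight rain) = 0.219780/0.259800 ≈ 0.8460.
Ruling out overnight rain raises the posterior on sprinkler running — the flip side of explaining away.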